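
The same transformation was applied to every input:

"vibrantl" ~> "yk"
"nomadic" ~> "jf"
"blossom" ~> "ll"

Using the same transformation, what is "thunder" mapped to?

Rule — shift every letter 3 places backward in the alphabet (wrapping around), then keep one character in every 3, starting at position 3 (positions 3rd, 6th, 9th, ...).
Doing the same to "thunder": "rb".

rb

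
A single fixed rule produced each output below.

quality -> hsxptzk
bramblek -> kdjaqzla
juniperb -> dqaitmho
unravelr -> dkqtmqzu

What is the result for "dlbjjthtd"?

gscckaiis

What's happening: move the last 3 characters to the front (rotate right by 3), then shift every letter 1 place backward in the alphabet (wrapping around).
Applying both steps to "dlbjjthtd": "htddlbjjt", then "gscckaiis".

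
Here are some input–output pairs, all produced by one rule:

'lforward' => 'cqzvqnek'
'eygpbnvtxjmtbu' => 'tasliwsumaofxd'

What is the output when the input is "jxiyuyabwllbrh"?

gqakkvazxtxhwi

The rule is to shift every letter 1 place backward in the alphabet (wrapping around), then reverse the string.
Applying both steps to "jxiyuyabwllbrh": "iwhxtxzavkkaqg", then "gqakkvazxtxhwi".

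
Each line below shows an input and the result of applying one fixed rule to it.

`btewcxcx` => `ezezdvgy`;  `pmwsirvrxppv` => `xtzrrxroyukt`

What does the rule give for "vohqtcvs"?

The transformation: shift every letter 2 places forward in the alphabet (wrapping around), then swap the front and back halves of the string.
On "vohqtcvs": the first step gives "xqjsvexu", and the second then gives "vexuxqjs".

vexuxqjs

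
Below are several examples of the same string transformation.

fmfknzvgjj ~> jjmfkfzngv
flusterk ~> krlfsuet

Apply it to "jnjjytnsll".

In each case the input is transformed by: move the last 2 characters to the front (rotate right by 2), then swap each adjacent pair of characters (1↔2, 3↔4, ...).
Working it through for "jnjjytnsll": intermediate "lljnjjytns", final "llnjjjtysn".

llnjjjtysn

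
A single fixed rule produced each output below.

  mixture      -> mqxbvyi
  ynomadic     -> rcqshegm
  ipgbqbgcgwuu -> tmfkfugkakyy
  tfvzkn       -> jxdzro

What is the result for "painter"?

Looking at the pairs, the operation is to swap each adjacent pair of characters (1↔2, 3↔4, ...), then shift every letter 4 places forward in the alphabet (wrapping around).
For "painter", step one produces "apnietr"; step two turns that into "etrmixv".

etrmixv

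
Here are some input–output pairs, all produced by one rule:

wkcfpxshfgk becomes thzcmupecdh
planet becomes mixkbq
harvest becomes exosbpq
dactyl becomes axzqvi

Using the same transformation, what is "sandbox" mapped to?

pxkaylu

Rule — shift every letter 3 places backward in the alphabet (wrapping around).
For "sandbox" the result is "pxkaylu".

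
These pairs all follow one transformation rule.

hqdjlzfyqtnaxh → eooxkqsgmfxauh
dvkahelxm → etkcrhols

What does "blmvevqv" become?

In each case the input is transformed by: shift every letter 7 places forward in the alphabet (wrapping around), then move the last 2 characters to the front (rotate right by 2).
For "blmvevqv" the result is "xcistclc".
(Check on "dvkahelxm": → "kcrholset" → "etkcrhols" ✓)

xcistclc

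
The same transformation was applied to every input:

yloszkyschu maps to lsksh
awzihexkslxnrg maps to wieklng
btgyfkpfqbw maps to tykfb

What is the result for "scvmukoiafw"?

cmkif

The rule is to keep every other character starting from the second (positions 2nd, 4th, 6th, ...).
"scvmukoiafw" → "cmkif".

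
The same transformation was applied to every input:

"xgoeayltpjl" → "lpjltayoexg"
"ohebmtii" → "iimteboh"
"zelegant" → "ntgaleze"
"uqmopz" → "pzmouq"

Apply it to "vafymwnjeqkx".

The transformation: swap each adjacent pair of characters (1↔2, 3↔4, ...), then reverse the string.
On "vafymwnjeqkx": the first step gives "avyfwmjnqexk", and the second then gives "kxeqnjmwfyva".

kxeqnjmwfyva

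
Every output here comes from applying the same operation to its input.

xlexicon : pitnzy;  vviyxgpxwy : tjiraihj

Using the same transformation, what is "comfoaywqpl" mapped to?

In each case the input is transformed by: shift every letter 11 places forward in the alphabet (wrapping around), then delete the first 2 characters.
Applying that to "comfoaywqpl" gives "xqzljhbaw".

xqzljhbaw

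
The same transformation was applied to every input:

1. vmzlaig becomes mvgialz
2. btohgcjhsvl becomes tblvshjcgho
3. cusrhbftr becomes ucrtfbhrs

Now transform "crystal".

rclatsy

The transformation: reverse the string, then move the last 2 characters to the front (rotate right by 2).
For "crystal", step one produces "latsyrc"; step two turns that into "rclatsy".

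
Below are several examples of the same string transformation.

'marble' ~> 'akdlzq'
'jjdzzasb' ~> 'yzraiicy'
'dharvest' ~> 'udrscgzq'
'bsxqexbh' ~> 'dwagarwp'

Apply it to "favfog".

The pattern: swap the front and back halves of the string, then shift every letter 1 place backward in the alphabet (wrapping around).
Doing the same to "favfog": "enfezu".

enfezu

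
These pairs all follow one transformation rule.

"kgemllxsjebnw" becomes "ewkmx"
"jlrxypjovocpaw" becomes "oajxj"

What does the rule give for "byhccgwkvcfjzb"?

Looking at the pairs, the operation is to keep one character in every 3, starting at position 1 (positions 1st, 4th, 7th, ...), then move the first 3 characters to the end (rotate left by 3).
Applying both steps to "byhccgwkvcfjzb": "bcwcz", then "czbcw".

czbcw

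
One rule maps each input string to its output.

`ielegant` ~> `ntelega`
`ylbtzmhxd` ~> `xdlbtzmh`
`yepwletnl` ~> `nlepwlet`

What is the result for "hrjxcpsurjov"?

Each output is the input with this applied: delete the first character, then move the last 2 characters to the front (rotate right by 2).
Applying both steps to "hrjxcpsurjov": "rjxcpsurjov", then "ovrjxcpsurj".

ovrjxcpsurj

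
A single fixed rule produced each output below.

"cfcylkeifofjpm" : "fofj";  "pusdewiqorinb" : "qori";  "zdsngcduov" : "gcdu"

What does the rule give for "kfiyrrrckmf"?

Looking at the pairs, the operation is to move the last 2 characters to the front (rotate right by 2), then keep only the last 4 characters.
Starting from "kfiyrrrckmf": after the first operation, "mfkfiyrrrck"; after the second, "rrck".

rrck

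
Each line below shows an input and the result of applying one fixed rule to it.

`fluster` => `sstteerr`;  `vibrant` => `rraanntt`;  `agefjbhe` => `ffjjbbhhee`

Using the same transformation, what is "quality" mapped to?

The rule is to delete the first 3 characters, then double every character.
For "quality", step one produces "lity"; step two turns that into "lliittyy".

lliittyy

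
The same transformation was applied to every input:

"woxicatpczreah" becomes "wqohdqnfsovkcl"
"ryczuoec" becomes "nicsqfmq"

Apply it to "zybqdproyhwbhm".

erdfcmvkpvanmp

Rule — shift every letter 12 places backward in the alphabet (wrapping around), then move the first 3 characters to the end (rotate left by 3).
Starting from "zybqdproyhwbhm": after the first operation, "nmperdfcmvkpva"; after the second, "erdfcmvkpvanmp".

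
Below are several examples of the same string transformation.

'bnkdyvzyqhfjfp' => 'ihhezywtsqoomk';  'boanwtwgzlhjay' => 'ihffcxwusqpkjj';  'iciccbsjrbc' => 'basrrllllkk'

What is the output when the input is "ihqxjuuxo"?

ggddzxsrq

The transformation: sort the characters into reverse alphabetical order, then shift every letter 9 places forward in the alphabet (wrapping around).
On "ihqxjuuxo": the first step gives "xxuuqojih", and the second then gives "ggddzxsrq".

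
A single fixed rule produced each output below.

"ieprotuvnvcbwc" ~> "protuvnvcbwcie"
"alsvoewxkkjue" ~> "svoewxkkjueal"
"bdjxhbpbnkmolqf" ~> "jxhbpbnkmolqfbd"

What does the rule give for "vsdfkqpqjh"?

dfkqpqjhvs

The rule is to move the first 2 characters to the end (rotate left by 2).
Applying that to "vsdfkqpqjh" gives "dfkqpqjhvs".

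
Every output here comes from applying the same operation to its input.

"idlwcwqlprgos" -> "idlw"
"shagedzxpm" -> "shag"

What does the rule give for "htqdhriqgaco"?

In each case the input is transformed by: keep only the first 4 characters.
"htqdhriqgaco" → "htqd".

htqd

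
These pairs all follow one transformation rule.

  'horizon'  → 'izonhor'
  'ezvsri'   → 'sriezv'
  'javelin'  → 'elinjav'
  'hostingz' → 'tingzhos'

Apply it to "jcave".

vejca

What's happening: move the first 3 characters to the end (rotate left by 3).
For "jcave" the result is "vejca".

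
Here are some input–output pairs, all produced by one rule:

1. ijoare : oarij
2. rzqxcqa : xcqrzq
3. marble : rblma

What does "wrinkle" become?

nklwri

The pattern: delete the last character, then move the last 3 characters to the front (rotate right by 3).
Applying both steps to "wrinkle": "wrinkl", then "nklwri".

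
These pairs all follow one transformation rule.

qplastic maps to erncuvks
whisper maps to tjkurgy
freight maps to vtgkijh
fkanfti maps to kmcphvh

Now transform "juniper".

The rule is to shift every letter 2 places forward in the alphabet (wrapping around), then swap the first and last characters.
"juniper" → "lwpkrgt" → "twpkrgl".

twpkrgl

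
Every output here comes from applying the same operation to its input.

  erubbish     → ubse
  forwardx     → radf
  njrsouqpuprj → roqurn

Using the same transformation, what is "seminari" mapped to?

Rule — keep every other character starting from the first (positions 1st, 3rd, 5th, ...), then move the first character to the end.
Working it through for "seminari": intermediate "smnr", final "mnrs".

mnrs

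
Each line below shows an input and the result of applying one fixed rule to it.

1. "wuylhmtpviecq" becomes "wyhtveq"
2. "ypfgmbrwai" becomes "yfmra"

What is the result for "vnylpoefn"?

The pattern: keep every other character starting from the first (positions 1st, 3rd, 5th, ...).
So "vnylpoefn" becomes "vypen".

vypen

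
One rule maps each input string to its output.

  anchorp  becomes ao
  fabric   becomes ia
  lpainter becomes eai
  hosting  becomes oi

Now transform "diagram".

aia

The pattern: move the last 2 characters to the front (rotate right by 2), then keep only the vowels.
On "diagram": the first step gives "amdiagr", and the second then gives "aia".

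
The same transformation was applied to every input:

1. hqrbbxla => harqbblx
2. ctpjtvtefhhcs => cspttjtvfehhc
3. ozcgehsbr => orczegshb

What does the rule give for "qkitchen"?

qnikcteh

The transformation: move the last character to the front, then swap each adjacent pair of characters (1↔2, 3↔4, ...).
"qkitchen" → "nqkitche" → "qnikcteh".
(Check on "ctpjtvtefhhcs": → "sctpjtvtefhhc" → "cspttjtvfehhc" ✓)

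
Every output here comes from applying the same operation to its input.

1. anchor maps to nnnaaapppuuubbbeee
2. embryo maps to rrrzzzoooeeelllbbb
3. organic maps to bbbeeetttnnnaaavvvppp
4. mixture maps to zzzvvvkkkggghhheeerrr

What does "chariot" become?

The rule is to repeat every character 3 times, then shift every letter 13 places forward in the alphabet (wrapping around) — i.e. ROT13.
Starting from "chariot": after the first operation, "ccchhhaaarrriiiooottt"; after the second, "pppuuunnneeevvvbbbggg".
(Check on "embryo": → "eeemmmbbbrrryyyooo" → "rrrzzzoooeeelllbbb" ✓)

pppuuunnneeevvvbbbggg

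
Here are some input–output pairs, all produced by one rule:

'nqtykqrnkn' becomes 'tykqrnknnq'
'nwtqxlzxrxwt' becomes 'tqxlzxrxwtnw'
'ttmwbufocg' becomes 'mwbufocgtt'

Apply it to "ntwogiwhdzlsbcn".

wogiwhdzlsbcnnt

Rule — move the first 2 characters to the end (rotate left by 2).
Doing the same to "ntwogiwhdzlsbcn": "wogiwhdzlsbcnnt".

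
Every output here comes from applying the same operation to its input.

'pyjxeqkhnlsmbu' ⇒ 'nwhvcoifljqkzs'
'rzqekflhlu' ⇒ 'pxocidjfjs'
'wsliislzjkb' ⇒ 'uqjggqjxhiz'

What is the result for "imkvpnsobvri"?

gkitnlqmztpg

What's happening: shift every letter 2 places backward in the alphabet (wrapping around).
On "imkvpnsobvri" that produces "gkitnlqmztpg".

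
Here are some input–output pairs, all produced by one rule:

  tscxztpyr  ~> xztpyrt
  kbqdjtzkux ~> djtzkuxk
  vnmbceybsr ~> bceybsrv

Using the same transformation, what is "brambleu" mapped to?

The transformation: move the first 3 characters to the end (rotate left by 3), then delete the last 2 characters.
Working it through for "brambleu": intermediate "mbleubra", final "mbleub".

mbleub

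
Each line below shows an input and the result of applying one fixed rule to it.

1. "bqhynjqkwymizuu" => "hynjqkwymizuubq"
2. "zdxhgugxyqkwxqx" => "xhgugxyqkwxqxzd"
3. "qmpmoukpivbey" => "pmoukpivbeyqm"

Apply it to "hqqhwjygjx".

What's happening: move the first 2 characters to the end (rotate left by 2).
Applying that to "hqqhwjygjx" gives "qhwjygjxhq".

qhwjygjxhq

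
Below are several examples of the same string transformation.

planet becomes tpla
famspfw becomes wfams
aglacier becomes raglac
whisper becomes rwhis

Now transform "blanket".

The rule is to move the last character to the front, then delete the last 2 characters.
Starting from "blanket": after the first operation, "tblanke"; after the second, "tblan".

tblan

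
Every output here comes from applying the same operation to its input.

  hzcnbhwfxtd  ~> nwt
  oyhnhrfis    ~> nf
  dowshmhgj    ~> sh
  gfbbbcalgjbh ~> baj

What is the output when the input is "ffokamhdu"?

kh

What's happening: delete the first 2 characters, then keep one character in every 3, starting at position 2 (positions 2nd, 5th, 8th, ...).
"ffokamhdu" → "okamhdu" → "kh".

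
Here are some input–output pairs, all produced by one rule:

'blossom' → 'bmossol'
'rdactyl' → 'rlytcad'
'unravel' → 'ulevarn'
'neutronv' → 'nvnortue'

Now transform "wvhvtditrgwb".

Looking at the pairs, the operation is to reverse the string, then move the last character to the front.
Starting from "wvhvtditrgwb": after the first operation, "bwgrtidtvhvw"; after the second, "wbwgrtidtvhv".

wbwgrtidtvhv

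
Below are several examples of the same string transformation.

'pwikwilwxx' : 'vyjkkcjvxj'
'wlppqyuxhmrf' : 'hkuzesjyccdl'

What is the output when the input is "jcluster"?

fgrewpyh

The pattern: shift every letter 13 places forward in the alphabet (wrapping around) — i.e. ROT13, then swap the front and back halves of the string.
For "jcluster", step one produces "wpyhfgre"; step two turns that into "fgrewpyh".
(Check on "pwikwilwxx": → "cjvxjvyjkk" → "vyjkkcjvxj" ✓)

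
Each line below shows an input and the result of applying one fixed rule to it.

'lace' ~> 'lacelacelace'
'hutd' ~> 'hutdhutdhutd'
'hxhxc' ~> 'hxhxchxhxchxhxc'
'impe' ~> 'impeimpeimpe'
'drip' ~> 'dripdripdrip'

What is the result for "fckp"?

fckpfckpfckp

In each case the input is transformed by: write the whole string 3 times in a row.
For "fckp" the result is "fckpfckpfckp".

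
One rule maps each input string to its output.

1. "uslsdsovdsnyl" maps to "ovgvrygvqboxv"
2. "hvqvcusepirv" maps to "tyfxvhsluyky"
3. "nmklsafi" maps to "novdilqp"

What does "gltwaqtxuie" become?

Each output is the input with this applied: move the first 2 characters to the end (rotate left by 2), then shift every letter 3 places forward in the alphabet (wrapping around).
Applying both steps to "gltwaqtxuie": "twaqtxuiegl", then "wzdtwaxlhjo".

wzdtwaxlhjo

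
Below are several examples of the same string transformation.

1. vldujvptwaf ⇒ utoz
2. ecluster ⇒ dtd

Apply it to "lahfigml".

The pattern: shift every letter 1 place backward in the alphabet (wrapping around), then keep one character in every 3, starting at position 1 (positions 1st, 4th, 7th, ...).
Working it through for "lahfigml": intermediate "kzgehflk", final "kel".

kel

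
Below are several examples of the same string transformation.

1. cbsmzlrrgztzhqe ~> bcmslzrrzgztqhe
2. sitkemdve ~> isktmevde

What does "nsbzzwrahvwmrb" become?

snzbwzarvhmwbr

The transformation: swap each adjacent pair of characters (1↔2, 3↔4, ...).
So "nsbzzwrahvwmrb" becomes "snzbwzarvhmwbr".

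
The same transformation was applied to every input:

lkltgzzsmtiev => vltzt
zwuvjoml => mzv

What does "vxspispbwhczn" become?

What's happening: keep one character in every 3, starting at position 1 (positions 1st, 4th, 7th, ...), then move the last character to the front.
Starting from "vxspispbwhczn": after the first operation, "vpphn"; after the second, "nvpph".

nvpph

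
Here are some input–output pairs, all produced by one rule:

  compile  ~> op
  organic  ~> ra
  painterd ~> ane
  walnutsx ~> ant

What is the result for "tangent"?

ag

The transformation: delete the last 2 characters, then keep every other character starting from the second (positions 2nd, 4th, 6th, ...).
Starting from "tangent": after the first operation, "tange"; after the second, "ag".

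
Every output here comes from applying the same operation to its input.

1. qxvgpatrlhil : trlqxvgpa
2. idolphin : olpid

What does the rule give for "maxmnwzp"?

The pattern: delete the last 3 characters, then move the last 3 characters to the front (rotate right by 3).
On "maxmnwzp" that produces "xmnma".
(Check on "idolphin": → "idolp" → "olpid" ✓)

xmnma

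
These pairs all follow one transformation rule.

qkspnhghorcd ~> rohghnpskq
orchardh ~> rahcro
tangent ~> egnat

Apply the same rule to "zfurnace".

anrufz

Looking at the pairs, the operation is to reverse the string, then delete the first 2 characters.
"zfurnace" → "ecanrufz" → "anrufz".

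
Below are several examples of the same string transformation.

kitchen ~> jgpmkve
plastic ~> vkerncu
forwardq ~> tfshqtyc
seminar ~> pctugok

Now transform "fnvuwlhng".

Each output is the input with this applied: move the last 3 characters to the front (rotate right by 3), then shift every letter 2 places forward in the alphabet (wrapping around).
Applying both steps to "fnvuwlhng": "hngfnvuwl", then "jpihpxwyn".

jpihpxwyn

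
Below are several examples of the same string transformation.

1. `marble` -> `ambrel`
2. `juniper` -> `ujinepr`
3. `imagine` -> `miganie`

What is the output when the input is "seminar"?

esimanr

The rule is to swap each adjacent pair of characters (1↔2, 3↔4, ...).
Applying that to "seminar" gives "esimanr".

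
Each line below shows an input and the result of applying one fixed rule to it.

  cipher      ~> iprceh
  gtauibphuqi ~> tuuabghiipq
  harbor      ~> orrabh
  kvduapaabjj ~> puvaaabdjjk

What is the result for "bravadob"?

orvaabbd

The pattern: sort the characters into alphabetical order, then move the last 3 characters to the front (rotate right by 3).
"bravadob" → "orvaabbd".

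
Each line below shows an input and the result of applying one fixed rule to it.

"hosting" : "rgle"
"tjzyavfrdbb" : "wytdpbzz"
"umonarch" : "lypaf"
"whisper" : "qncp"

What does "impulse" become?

sjqc

The rule is to shift every letter 2 places backward in the alphabet (wrapping around), then delete the first 3 characters.
Doing the same to "impulse": "sjqc".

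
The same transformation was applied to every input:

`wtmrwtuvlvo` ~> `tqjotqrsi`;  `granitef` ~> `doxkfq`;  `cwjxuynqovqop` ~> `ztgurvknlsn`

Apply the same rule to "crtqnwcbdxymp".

What's happening: shift every letter 3 places backward in the alphabet (wrapping around), then delete the last 2 characters.
Working it through for "crtqnwcbdxymp": intermediate "zoqnktzyauvjm", final "zoqnktzyauv".

zoqnktzyauv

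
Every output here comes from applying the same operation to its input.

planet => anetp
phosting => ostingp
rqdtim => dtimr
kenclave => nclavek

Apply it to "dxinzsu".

inzsud

In each case the input is transformed by: move the first 2 characters to the end (rotate left by 2), then delete the last character.
For "dxinzsu" the result is "inzsud".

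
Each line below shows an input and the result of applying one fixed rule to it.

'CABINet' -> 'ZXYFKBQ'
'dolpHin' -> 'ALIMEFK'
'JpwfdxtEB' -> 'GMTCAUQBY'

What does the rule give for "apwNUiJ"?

XMTKRFG

Rule — shift every letter 3 places backward in the alphabet (wrapping around), then convert every letter to uppercase.
For "apwNUiJ", step one produces "xmtKRfG"; step two turns that into "XMTKRFG".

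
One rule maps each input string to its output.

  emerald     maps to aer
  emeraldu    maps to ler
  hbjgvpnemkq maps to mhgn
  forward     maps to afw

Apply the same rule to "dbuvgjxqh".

The pattern: move the last 3 characters to the front (rotate right by 3), then keep one character in every 3, starting at position 1 (positions 1st, 4th, 7th, ...).
Working it through for "dbuvgjxqh": intermediate "xqhdbuvgj", final "xdv".

xdv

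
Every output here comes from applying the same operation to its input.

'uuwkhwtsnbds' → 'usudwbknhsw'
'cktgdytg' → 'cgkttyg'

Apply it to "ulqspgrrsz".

uzlsqrsrp

Rule — take characters alternately from the front and the back (1st, last, 2nd, 2nd-last, ...), then delete the last character.
Applying both steps to "ulqspgrrsz": "uzlsqrsrpg", then "uzlsqrsrp".
(Check on "cktgdytg": → "cgkttygd" → "cgkttyg" ✓)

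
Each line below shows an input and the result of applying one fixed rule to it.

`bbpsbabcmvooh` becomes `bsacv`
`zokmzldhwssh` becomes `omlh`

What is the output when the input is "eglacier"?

ga

Rule — delete the last 3 characters, then keep every other character starting from the second (positions 2nd, 4th, 6th, ...).
Working it through for "eglacier": intermediate "eglac", final "ga".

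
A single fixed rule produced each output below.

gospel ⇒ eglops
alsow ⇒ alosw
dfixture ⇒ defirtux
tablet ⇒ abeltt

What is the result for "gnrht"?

ghnrt

In each case the input is transformed by: sort the characters into alphabetical order.
Doing the same to "gnrht": "ghnrt".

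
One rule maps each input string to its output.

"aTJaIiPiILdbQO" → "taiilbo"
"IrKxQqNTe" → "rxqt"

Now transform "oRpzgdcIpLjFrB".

rzdilfb

In each case the input is transformed by: keep every other character starting from the second (positions 2nd, 4th, 6th, ...), then convert every letter to lowercase.
"oRpzgdcIpLjFrB" → "RzdILFB" → "rzdilfb".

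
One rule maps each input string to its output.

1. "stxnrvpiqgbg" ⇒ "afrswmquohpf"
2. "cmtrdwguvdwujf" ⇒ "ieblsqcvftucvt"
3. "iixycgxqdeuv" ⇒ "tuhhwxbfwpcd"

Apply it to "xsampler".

dqwrzlok

The transformation: move the last 2 characters to the front (rotate right by 2), then shift every letter 1 place backward in the alphabet (wrapping around).
For "xsampler", step one produces "erxsampl"; step two turns that into "dqwrzlok".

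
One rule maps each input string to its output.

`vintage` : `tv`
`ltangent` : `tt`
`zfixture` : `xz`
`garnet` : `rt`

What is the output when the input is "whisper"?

sw

The pattern: sort the characters into alphabetical order, then keep only the last 2 characters.
Working it through for "whisper": intermediate "ehiprsw", final "sw".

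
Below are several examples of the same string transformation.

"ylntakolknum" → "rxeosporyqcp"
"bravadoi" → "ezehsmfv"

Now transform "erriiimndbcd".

The pattern: shift every letter 4 places forward in the alphabet (wrapping around), then move the first 2 characters to the end (rotate left by 2).
For "erriiimndbcd", step one produces "ivvmmmqrhfgh"; step two turns that into "vmmmqrhfghiv".
(Check on "ylntakolknum": → "cprxeosporyq" → "rxeosporyqcp" ✓)

vmmmqrhfghiv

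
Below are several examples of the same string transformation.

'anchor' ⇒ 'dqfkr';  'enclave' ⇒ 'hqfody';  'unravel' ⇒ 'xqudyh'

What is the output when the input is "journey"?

mrxuqh

Each output is the input with this applied: shift every letter 3 places forward in the alphabet (wrapping around), then delete the last character.
On "journey" that produces "mrxuqh".
(Check on "anchor": → "dqfkru" → "dqfkr" ✓)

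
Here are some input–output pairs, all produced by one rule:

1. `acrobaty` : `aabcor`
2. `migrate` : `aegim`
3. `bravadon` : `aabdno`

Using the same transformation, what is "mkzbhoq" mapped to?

bhkmo

The transformation: sort the characters into alphabetical order, then delete the last 2 characters.
Working it through for "mkzbhoq": intermediate "bhkmoqz", final "bhkmo".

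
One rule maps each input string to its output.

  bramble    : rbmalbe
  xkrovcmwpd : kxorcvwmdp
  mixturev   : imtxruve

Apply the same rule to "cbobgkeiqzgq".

bcbokgiezqqg

The transformation: swap each adjacent pair of characters (1↔2, 3↔4, ...).
"cbobgkeiqzgq" → "bcbokgiezqqg".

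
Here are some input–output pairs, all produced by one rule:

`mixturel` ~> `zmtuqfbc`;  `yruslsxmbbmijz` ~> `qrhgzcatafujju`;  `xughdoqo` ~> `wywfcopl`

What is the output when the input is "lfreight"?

opbtnzmq

Looking at the pairs, the operation is to shift every letter 8 places forward in the alphabet (wrapping around), then move the last 3 characters to the front (rotate right by 3).
Starting from "lfreight": after the first operation, "tnzmqopb"; after the second, "opbtnzmq".
(Check on "yruslsxmbbmijz": → "gzcatafujjuqrh" → "qrhgzcatafujju" ✓)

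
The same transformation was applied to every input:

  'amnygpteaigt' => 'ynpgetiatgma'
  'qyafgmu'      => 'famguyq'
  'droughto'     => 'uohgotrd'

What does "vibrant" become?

What's happening: swap each adjacent pair of characters (1↔2, 3↔4, ...), then move the first 2 characters to the end (rotate left by 2).
On "vibrant": the first step gives "ivrbnat", and the second then gives "rbnativ".

rbnativ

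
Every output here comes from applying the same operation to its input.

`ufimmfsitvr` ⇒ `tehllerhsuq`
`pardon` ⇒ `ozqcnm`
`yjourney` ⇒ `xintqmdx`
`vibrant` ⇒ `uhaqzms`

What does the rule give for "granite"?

Each output is the input with this applied: shift every letter 1 place backward in the alphabet (wrapping around).
Doing the same to "granite": "fqzmhsd".

fqzmhsd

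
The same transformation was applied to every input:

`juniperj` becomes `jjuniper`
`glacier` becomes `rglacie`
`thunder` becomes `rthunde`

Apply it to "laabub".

Rule — move the last character to the front.
Applying that to "laabub" gives "blaabu".

blaabu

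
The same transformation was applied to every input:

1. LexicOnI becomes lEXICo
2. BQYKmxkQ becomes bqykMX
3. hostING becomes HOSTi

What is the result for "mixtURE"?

MIXTu

In each case the input is transformed by: flip the case of every letter, then delete the last 2 characters.
"mixtURE" → "MIXTu".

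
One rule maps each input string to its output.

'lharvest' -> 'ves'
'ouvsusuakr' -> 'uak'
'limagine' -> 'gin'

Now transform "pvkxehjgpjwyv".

What's happening: move the last character to the front, then keep only the last 3 characters.
For "pvkxehjgpjwyv", step one produces "vpvkxehjgpjwy"; step two turns that into "jwy".
(Check on "ouvsusuakr": → "rouvsusuak" → "uak" ✓)

jwy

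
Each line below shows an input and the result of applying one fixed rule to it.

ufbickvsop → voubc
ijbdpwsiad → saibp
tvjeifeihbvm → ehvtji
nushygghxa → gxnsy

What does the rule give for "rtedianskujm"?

nkjrei

The rule is to keep every other character starting from the first (positions 1st, 3rd, 5th, ...), then move the first 3 characters to the end (rotate left by 3).
"rtedianskujm" → "reinkj" → "nkjrei".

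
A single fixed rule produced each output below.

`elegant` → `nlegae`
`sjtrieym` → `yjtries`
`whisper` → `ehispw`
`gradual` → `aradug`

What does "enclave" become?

Looking at the pairs, the operation is to delete the last character, then swap the first and last characters.
Doing the same to "enclave": "vnclae".

vnclae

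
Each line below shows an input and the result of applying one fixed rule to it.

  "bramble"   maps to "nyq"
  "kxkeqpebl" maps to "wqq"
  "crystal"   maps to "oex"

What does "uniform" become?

The transformation: keep one character in every 3, starting at position 1 (positions 1st, 4th, 7th, ...), then shift every letter 12 places forward in the alphabet (wrapping around).
Working it through for "uniform": intermediate "ufm", final "gry".

gry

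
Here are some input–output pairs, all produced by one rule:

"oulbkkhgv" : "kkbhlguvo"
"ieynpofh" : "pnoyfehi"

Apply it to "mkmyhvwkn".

Rule — take characters alternately from the front and the back (1st, last, 2nd, 2nd-last, ...), then reverse the string.
On "mkmyhvwkn": the first step gives "mnkkmwyvh", and the second then gives "hvywmkknm".

hvywmkknm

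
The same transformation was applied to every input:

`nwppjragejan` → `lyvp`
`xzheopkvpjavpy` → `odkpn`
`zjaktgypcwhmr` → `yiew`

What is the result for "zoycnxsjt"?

The transformation: shift every letter 11 places backward in the alphabet (wrapping around), then keep one character in every 3, starting at position 2 (positions 2nd, 5th, 8th, ...).
For "zoycnxsjt", step one produces "odnrcmhyi"; step two turns that into "dcy".

dcy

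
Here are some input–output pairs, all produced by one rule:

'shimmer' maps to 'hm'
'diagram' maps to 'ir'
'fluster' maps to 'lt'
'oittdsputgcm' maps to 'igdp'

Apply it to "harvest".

What's happening: take characters alternately from the front and the back (1st, last, 2nd, 2nd-last, ...), then keep one character in every 3, starting at position 3 (positions 3rd, 6th, 9th, ...).
Working it through for "harvest": intermediate "htasrev", final "ae".

ae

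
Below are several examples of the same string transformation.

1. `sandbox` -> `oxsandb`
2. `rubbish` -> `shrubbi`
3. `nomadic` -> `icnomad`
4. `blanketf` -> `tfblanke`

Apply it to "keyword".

rdkeywo

In each case the input is transformed by: move the last 2 characters to the front (rotate right by 2).
Doing the same to "keyword": "rdkeywo".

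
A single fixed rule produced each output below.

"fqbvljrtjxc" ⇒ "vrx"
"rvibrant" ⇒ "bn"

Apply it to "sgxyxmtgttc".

ytt

Rule — keep one character in every 3, starting at position 1 (positions 1st, 4th, 7th, ...), then delete the first character.
"sgxyxmtgttc" → "ytt".
(Check on "fqbvljrtjxc": → "fvrx" → "vrx" ✓)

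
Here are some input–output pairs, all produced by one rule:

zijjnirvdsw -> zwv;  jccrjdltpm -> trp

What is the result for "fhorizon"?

zro

What's happening: sort the characters into reverse alphabetical order, then keep only the first 3 characters.
Starting from "fhorizon": after the first operation, "zroonihf"; after the second, "zro".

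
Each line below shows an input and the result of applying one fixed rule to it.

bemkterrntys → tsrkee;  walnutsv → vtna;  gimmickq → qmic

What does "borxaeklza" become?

Looking at the pairs, the operation is to keep every other character starting from the second (positions 2nd, 4th, 6th, ...), then sort the characters into reverse alphabetical order.
Applying both steps to "borxaeklza": "oxela", then "xolea".

xolea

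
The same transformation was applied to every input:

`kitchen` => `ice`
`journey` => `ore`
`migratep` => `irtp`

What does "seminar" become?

eia

The transformation: keep every other character starting from the second (positions 2nd, 4th, 6th, ...).
So "seminar" becomes "eia".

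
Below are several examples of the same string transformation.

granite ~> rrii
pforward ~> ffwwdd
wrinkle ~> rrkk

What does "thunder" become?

Looking at the pairs, the operation is to keep one character in every 3, starting at position 2 (positions 2nd, 5th, 8th, ...), then double every character.
"thunder" → "hd" → "hhdd".

hhdd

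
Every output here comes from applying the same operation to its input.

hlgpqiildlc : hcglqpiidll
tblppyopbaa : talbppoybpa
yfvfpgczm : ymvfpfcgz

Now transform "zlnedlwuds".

zsnldewldu

Each output is the input with this applied: move the last character to the front, then swap each adjacent pair of characters (1↔2, 3↔4, ...).
Working it through for "zlnedlwuds": intermediate "szlnedlwud", final "zsnldewldu".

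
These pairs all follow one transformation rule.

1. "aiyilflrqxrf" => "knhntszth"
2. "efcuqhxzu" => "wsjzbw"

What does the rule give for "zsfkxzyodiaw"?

mzbaqfkcy

The transformation: delete the first 3 characters, then shift every letter 2 places forward in the alphabet (wrapping around).
Starting from "zsfkxzyodiaw": after the first operation, "kxzyodiaw"; after the second, "mzbaqfkcy".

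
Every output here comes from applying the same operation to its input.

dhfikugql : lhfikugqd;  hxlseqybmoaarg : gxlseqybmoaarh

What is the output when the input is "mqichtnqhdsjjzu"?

uqichtnqhdsjjzm

Looking at the pairs, the operation is to swap the first and last characters.
So "mqichtnqhdsjjzu" becomes "uqichtnqhdsjjzm".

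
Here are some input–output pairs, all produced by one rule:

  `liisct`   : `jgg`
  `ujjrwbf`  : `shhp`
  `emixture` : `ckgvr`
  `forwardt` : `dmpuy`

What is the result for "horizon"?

What's happening: delete the last 3 characters, then shift every letter 2 places backward in the alphabet (wrapping around).
Working it through for "horizon": intermediate "hori", final "fmpg".

fmpg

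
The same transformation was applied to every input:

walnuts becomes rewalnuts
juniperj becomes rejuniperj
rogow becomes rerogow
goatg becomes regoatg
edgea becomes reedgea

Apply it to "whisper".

rewhisper

Looking at the pairs, the operation is to prepend "re".
So "whisper" becomes "rewhisper".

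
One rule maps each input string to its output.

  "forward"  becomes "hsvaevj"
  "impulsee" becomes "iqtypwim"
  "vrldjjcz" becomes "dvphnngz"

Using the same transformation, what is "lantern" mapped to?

What's happening: swap the first and last characters, then shift every letter 4 places forward in the alphabet (wrapping around).
Starting from "lantern": after the first operation, "nanterl"; after the second, "rerxivp".
(Check on "impulsee": → "empulsei" → "iqtypwim" ✓)

rerxivp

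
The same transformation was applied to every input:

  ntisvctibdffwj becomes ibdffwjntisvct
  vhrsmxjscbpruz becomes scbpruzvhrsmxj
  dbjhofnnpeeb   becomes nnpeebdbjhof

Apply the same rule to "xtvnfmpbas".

mpbasxtvnf

The transformation: swap the front and back halves of the string.
On "xtvnfmpbas" that produces "mpbasxtvnf".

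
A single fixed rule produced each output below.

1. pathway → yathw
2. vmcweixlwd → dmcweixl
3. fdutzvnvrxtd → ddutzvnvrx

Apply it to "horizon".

noriz

Looking at the pairs, the operation is to swap the first and last characters, then delete the last 2 characters.
On "horizon" that produces "noriz".
(Check on "vmcweixlwd": → "dmcweixlwv" → "dmcweixl" ✓)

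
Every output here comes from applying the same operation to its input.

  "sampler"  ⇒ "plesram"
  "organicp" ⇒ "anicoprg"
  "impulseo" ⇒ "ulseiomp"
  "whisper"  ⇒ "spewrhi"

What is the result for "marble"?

blmear

The transformation: swap the first and last characters, then move the first 3 characters to the end (rotate left by 3).
So "marble" becomes "blmear".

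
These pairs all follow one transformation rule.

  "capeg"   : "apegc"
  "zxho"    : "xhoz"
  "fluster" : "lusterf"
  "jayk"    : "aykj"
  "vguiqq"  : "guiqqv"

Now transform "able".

blea

The rule is to move the first character to the end.
For "able" the result is "blea".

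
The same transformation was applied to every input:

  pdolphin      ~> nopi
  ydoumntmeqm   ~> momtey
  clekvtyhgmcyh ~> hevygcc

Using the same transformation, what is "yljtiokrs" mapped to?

sjiky

The rule is to swap the first and last characters, then keep every other character starting from the first (positions 1st, 3rd, 5th, ...).
"yljtiokrs" → "sljtiokry" → "sjiky".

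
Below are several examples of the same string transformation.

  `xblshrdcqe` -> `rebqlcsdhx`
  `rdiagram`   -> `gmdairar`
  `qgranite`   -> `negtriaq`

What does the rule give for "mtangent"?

gttnaenm

The pattern: take characters alternately from the front and the back (1st, last, 2nd, 2nd-last, ...), then swap the first and last characters.
Applying both steps to "mtangent": "mttnaeng", then "gttnaenm".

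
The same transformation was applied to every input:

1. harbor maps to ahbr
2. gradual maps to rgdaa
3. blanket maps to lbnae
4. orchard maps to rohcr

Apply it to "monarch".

Rule — swap each adjacent pair of characters (1↔2, 3↔4, ...), then delete the last 2 characters.
For "monarch", step one produces "omancrh"; step two turns that into "omanc".

omanc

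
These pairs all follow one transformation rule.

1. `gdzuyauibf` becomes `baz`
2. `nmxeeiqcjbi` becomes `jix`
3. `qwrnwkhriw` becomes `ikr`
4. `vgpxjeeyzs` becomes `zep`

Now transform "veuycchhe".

The rule is to keep one character in every 3, starting at position 3 (positions 3rd, 6th, 9th, ...), then reverse the string.
Applying both steps to "veuycchhe": "uce", then "ecu".
(Check on "gdzuyauibf": → "zab" → "baz" ✓)

ecu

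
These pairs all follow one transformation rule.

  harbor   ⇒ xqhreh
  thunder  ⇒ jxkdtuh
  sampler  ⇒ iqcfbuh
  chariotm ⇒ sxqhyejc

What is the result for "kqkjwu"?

In each case the input is transformed by: shift every letter 10 places backward in the alphabet (wrapping around).
Applying that to "kqkjwu" gives "agazmk".

agazmk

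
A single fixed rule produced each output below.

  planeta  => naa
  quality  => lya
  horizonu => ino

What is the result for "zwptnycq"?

Rule — move the first 3 characters to the end (rotate left by 3), then keep one character in every 3, starting at position 1 (positions 1st, 4th, 7th, ...).
"zwptnycq" → "tnycqzwp" → "tcw".

tcw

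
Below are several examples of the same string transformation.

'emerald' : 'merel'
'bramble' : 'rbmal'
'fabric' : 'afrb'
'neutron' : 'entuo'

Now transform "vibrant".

The pattern: swap each adjacent pair of characters (1↔2, 3↔4, ...), then delete the last 2 characters.
Starting from "vibrant": after the first operation, "ivrbnat"; after the second, "ivrbn".

ivrbn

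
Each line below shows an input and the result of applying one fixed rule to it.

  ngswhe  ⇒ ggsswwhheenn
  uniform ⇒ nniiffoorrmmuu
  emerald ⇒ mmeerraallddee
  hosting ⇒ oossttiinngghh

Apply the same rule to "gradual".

What's happening: move the first character to the end, then double every character.
On "gradual": the first step gives "radualg", and the second then gives "rraadduuaallgg".

rraadduuaallgg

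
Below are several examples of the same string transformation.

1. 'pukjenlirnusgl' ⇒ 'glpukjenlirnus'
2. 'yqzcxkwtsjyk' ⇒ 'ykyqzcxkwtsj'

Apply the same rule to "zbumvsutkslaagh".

ghzbumvsutkslaa

Rule — move the last 2 characters to the front (rotate right by 2).
"zbumvsutkslaagh" → "ghzbumvsutkslaa".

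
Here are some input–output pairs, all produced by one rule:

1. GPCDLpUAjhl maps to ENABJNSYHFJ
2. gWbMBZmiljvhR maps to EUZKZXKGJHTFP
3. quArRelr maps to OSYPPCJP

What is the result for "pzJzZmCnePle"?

NXHXXKALCNJC

The rule is to shift every letter 2 places backward in the alphabet (wrapping around), then convert every letter to uppercase.
Working it through for "pzJzZmCnePle": intermediate "nxHxXkAlcNjc", final "NXHXXKALCNJC".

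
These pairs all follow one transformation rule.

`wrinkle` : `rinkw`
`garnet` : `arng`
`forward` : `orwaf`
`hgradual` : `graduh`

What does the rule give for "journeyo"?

ournej

Looking at the pairs, the operation is to delete the last 2 characters, then move the first character to the end.
Working it through for "journeyo": intermediate "journe", final "ournej".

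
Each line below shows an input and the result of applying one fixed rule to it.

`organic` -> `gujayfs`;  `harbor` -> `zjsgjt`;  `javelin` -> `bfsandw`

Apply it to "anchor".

The rule is to shift every letter 8 places backward in the alphabet (wrapping around), then take characters alternately from the front and the back (1st, last, 2nd, 2nd-last, ...).
For "anchor" the result is "sjfguz".

sjfguz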